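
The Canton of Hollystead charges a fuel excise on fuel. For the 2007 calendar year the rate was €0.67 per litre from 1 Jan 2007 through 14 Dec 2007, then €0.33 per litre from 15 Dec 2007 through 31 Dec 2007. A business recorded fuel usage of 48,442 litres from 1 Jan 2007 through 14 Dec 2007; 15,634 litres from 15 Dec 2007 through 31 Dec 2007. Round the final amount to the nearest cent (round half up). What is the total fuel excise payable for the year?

1 Jan – 14 Dec 2007: 48,442 litres at €0.67/litre → €32456.14
15 Dec – 31 Dec 2007: 15,634 litres at €0.33/litre → €5159.22

€37615.36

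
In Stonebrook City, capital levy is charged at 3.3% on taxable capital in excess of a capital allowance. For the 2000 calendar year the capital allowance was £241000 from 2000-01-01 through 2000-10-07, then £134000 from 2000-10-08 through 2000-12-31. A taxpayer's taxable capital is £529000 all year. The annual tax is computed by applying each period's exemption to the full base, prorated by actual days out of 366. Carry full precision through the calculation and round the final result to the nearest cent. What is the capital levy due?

2000-01-01 to 2000-10-07: 281 days, exemption £241000 → (£529000 − £241000) × 3.3% × 281/366 = £7296.7869
2000-10-08 to 2000-12-31: 85 days, exemption £134000 → (£529000 − £134000) × 3.3% × 85/366 = £3027.2541
Total = £10324.0410

£10324.04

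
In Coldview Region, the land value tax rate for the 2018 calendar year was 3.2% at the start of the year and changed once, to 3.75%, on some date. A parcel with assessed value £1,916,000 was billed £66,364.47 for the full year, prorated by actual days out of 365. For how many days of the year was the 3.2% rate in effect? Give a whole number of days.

190 days

Let d = days at the first rate; then 365 − d days at the second rate.
£1,916,000 × [3.2%·d + 3.75%·(365−d)] / 365 = £66,364.47
Solving gives d = 190, so the new rate took effect on July 10, 2018.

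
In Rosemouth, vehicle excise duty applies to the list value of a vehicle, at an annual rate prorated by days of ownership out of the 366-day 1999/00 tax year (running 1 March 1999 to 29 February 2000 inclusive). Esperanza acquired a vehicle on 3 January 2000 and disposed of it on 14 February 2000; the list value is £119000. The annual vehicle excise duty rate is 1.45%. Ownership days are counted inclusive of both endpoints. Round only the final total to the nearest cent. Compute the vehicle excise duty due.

Days held (3 January – 14 February 2000): 43 out of 366
Tax = £119000 × 1.45% × 43/366 = £202.7227

£202.72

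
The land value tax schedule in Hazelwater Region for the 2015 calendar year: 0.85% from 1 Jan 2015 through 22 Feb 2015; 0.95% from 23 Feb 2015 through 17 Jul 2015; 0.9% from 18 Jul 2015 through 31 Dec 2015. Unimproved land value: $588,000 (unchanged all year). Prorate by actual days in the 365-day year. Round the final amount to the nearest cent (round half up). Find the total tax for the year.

1 Jan – 22 Feb 2015: 53 days at 0.85% → $588,000 × 0.85% × 53/365 = $725.7370
23 Feb – 17 Jul 2015: 145 days at 0.95% → $588,000 × 0.95% × 145/365 = $2,219.0959
18 Jul – 31 Dec 2015: 167 days at 0.9% → $588,000 × 0.9% × 167/365 = $2,421.2712
Total = $5,366.1041

$5,366.10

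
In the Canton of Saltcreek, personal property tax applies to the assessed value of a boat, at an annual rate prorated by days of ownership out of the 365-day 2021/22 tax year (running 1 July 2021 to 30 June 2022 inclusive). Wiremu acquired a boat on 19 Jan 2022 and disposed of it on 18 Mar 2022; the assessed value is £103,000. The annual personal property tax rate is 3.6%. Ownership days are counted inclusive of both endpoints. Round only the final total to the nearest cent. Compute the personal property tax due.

Days held (19 Jan – 18 Mar 2022): 59 out of 365
Tax = £103,000 × 3.6% × 59/365 = £599.3753

£599.38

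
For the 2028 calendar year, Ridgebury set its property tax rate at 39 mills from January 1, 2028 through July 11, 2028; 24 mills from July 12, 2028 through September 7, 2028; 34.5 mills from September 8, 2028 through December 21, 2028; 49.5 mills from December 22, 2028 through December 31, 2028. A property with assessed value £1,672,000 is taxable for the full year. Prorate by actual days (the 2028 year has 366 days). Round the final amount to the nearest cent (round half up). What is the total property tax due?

January 1 – July 11, 2028: 193 days at 39 mills → £1,672,000 × 3.9% × 193/366 = £34,385.6393
July 12 – September 7, 2028: 58 days at 24 mills → £1,672,000 × 2.4% × 58/366 = £6,359.0820
September 8 – December 21, 2028: 105 days at 34.5 mills → £1,672,000 × 3.45% × 105/366 = £16,548.6885
December 22 – December 31, 2028: 10 days at 49.5 mills → £1,672,000 × 4.95% × 10/366 = £2,261.3115
Total = £59,554.7213

£59,554.72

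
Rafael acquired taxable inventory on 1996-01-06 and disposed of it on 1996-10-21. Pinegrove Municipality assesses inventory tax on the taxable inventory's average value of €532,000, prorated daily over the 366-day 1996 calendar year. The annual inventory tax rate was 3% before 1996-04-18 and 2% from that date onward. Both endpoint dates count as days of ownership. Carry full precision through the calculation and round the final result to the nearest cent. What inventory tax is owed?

€9,927.76

1996-01-06 to 1996-04-17: 103 days at 3% → €532,000 × 3% × 103/366 = €4,491.4754
1996-04-18 to 1996-10-21: 187 days at 2% → €532,000 × 2% × 187/366 = €5,436.2842
Total = €9,927.7596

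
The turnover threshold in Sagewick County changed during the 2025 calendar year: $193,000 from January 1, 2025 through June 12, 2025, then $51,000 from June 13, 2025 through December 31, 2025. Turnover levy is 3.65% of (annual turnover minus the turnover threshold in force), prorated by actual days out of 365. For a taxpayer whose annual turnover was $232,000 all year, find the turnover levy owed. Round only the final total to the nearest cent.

January 1 – June 12, 2025: 163 days, exemption $193,000 → ($232,000 − $193,000) × 3.65% × 163/365 = $635.7000
June 13 – December 31, 2025: 202 days, exemption $51,000 → ($232,000 − $51,000) × 3.65% × 202/365 = $3,656.2000
Total = $4,291.9000

$4,291.90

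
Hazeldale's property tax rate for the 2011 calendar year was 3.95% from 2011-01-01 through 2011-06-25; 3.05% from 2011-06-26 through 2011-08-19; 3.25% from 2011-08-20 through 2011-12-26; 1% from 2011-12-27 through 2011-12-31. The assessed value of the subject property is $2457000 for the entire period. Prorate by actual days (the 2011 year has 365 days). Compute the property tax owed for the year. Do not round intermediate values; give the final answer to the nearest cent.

2011-01-01 to 2011-06-25: 176 days at 3.95% → $2457000 × 3.95% × 176/365 = $46797.4356
2011-06-26 to 2011-08-19: 55 days at 3.05% → $2457000 × 3.05% × 55/365 = $11292.1027
2011-08-20 to 2011-12-26: 129 days at 3.25% → $2457000 × 3.25% × 129/365 = $28221.8425
2011-12-27 to 2011-12-31: 5 days at 1% → $2457000 × 1% × 5/365 = $336.5753
Total = $86647.9562

$86647.96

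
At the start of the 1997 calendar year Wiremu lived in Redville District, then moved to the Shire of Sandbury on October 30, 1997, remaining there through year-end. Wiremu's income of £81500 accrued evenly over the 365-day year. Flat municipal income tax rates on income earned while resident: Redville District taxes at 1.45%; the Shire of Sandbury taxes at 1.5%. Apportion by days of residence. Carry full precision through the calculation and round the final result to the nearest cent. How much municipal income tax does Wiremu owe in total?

£1188.78

Redville District, January 1 – October 29, 1997: 302 days → £81500 × 1.45% × 302/365 = £977.7767
The Shire of Sandbury, October 30 – December 31, 1997: 63 days → £81500 × 1.5% × 63/365 = £211.0068
Total = £1188.7836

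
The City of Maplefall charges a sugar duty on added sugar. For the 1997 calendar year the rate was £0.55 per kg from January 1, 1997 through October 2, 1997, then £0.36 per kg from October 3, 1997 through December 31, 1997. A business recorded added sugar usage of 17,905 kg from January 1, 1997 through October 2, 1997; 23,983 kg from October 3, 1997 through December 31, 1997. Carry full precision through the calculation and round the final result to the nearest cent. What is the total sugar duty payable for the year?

January 1 – October 2, 1997: 17,905 kg at £0.55/kg → £9,847.75
October 3 – December 31, 1997: 23,983 kg at £0.36/kg → £8,633.88

£18,481.63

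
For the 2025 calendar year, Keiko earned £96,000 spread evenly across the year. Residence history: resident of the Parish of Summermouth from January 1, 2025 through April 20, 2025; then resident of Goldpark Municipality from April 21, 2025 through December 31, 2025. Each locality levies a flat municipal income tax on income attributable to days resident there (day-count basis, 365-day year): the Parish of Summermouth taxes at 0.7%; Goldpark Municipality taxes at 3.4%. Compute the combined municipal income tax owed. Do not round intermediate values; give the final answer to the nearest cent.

£2,482.85

The Parish of Summermouth, January 1 – April 20, 2025: 110 days → £96,000 × 0.7% × 110/365 = £202.5205
Goldpark Municipality, April 21 – December 31, 2025: 255 days → £96,000 × 3.4% × 255/365 = £2,280.3288
Total = £2,482.8493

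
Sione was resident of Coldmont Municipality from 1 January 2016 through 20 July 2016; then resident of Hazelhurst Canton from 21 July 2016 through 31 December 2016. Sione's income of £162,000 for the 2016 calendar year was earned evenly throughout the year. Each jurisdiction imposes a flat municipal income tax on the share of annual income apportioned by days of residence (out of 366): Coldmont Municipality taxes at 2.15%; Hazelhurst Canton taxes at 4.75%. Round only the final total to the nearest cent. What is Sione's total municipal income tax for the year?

Coldmont Municipality, 1 January – 20 July 2016: 202 days → £162,000 × 2.15% × 202/366 = £1,922.3115
Hazelhurst Canton, 21 July – 31 December 2016: 164 days → £162,000 × 4.75% × 164/366 = £3,448.0328
Total = £5,370.3443

£5,370.34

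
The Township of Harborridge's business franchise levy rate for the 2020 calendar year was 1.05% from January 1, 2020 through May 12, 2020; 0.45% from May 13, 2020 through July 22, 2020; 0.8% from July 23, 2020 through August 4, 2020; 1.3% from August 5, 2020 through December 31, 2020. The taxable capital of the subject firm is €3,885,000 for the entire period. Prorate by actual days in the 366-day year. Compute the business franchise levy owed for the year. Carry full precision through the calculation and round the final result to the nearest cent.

€39,879.63

January 1 – May 12, 2020: 133 days at 1.05% → €3,885,000 × 1.05% × 133/366 = €14,823.5041
May 13 – July 22, 2020: 71 days at 0.45% → €3,885,000 × 0.45% × 71/366 = €3,391.4139
July 23 – August 4, 2020: 13 days at 0.8% → €3,885,000 × 0.8% × 13/366 = €1,103.9344
August 5 – December 31, 2020: 149 days at 1.3% → €3,885,000 × 1.3% × 149/366 = €20,560.7787
Total = €39,879.6311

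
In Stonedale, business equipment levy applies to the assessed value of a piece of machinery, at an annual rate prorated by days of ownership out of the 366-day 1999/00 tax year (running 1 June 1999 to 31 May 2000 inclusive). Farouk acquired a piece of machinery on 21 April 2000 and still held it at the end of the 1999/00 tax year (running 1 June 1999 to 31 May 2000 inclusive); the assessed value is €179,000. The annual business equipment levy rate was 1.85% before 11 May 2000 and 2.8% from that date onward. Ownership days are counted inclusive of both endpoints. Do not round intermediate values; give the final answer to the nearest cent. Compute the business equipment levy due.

21 April – 10 May 2000: 20 days at 1.85% → €179,000 × 1.85% × 20/366 = €180.9563
11 May – 31 May 2000: 21 days at 2.8% → €179,000 × 2.8% × 21/366 = €287.5738
Total = €468.5301

€468.53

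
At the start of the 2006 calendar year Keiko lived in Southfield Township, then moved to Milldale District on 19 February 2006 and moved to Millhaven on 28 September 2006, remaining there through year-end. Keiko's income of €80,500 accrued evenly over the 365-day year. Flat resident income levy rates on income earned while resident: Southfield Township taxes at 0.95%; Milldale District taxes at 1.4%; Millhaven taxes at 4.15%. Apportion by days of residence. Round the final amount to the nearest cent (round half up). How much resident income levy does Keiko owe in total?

Southfield Township, 1 January – 18 February 2006: 49 days → €80,500 × 0.95% × 49/365 = €102.6651
Milldale District, 19 February – 27 September 2006: 221 days → €80,500 × 1.4% × 221/365 = €682.3753
Millhaven, 28 September – 31 December 2006: 95 days → €80,500 × 4.15% × 95/365 = €869.5103
Total = €1,654.5507

€1,654.55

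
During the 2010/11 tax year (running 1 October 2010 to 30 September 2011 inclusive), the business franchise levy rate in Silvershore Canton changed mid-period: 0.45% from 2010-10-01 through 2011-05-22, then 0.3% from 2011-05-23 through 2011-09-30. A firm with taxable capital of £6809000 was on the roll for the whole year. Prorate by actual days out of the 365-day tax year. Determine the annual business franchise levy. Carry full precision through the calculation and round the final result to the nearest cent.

2010-10-01 to 2011-05-22: 234 days at 0.45% → £6809000 × 0.45% × 234/365 = £19643.4986
2011-05-23 to 2011-09-30: 131 days at 0.3% → £6809000 × 0.3% × 131/365 = £7331.3342
Total = £26974.8329

£26974.83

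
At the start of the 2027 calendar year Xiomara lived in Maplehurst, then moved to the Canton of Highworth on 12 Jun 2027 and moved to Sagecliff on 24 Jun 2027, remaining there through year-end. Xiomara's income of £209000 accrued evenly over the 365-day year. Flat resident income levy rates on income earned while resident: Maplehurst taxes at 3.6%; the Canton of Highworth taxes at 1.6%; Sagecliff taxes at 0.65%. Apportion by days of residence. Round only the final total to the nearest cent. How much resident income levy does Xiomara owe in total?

Maplehurst, 1 Jan – 11 Jun 2027: 162 days → £209000 × 3.6% × 162/365 = £3339.4192
The Canton of Highworth, 12 Jun – 23 Jun 2027: 12 days → £209000 × 1.6% × 12/365 = £109.9397
Sagecliff, 24 Jun – 31 Dec 2027: 191 days → £209000 × 0.65% × 191/365 = £710.8863
Total = £4160.2452

£4160.25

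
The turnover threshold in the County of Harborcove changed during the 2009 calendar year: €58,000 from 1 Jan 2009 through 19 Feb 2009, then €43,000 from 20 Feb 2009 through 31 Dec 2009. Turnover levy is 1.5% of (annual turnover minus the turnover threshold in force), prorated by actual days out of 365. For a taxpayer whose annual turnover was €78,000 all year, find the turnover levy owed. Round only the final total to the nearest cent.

1 Jan – 19 Feb 2009: 50 days, exemption €58,000 → (€78,000 − €58,000) × 1.5% × 50/365 = €41.0959
20 Feb – 31 Dec 2009: 315 days, exemption €43,000 → (€78,000 − €43,000) × 1.5% × 315/365 = €453.0822
Total = €494.1781

€494.18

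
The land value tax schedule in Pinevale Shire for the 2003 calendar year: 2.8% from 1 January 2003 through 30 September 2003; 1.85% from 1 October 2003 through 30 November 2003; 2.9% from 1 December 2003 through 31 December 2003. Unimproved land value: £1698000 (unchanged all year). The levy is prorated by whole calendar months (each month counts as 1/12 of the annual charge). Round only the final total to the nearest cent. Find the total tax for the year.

1 January – 30 September 2003: 9 months at 2.8% → £1698000 × 2.8% × 9/12 = £35658.0000
1 October – 30 November 2003: 2 months at 1.85% → £1698000 × 1.85% × 2/12 = £5235.5000
1 December – 31 December 2003: 1 month at 2.9% → £1698000 × 2.9% × 1/12 = £4103.5000
Total = £44997.0000

£44997.00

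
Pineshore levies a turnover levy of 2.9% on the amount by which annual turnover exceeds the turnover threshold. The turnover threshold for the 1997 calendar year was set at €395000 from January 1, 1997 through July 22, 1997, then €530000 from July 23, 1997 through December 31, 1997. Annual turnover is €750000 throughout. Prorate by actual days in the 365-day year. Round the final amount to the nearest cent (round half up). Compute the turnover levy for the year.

€8557.38

January 1 – July 22, 1997: 203 days, exemption €395000 → (€750000 − €395000) × 2.9% × 203/365 = €5725.7123
July 23 – December 31, 1997: 162 days, exemption €530000 → (€750000 − €530000) × 2.9% × 162/365 = €2831.6712
Total = €8557.3836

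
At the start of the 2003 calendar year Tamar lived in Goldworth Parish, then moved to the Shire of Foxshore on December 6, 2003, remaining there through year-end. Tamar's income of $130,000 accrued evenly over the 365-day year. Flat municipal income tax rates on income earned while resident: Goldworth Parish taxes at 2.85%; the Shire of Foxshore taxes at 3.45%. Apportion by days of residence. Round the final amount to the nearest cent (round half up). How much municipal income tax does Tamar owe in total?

Goldworth Parish, January 1 – December 5, 2003: 339 days → $130,000 × 2.85% × 339/365 = $3,441.0822
The Shire of Foxshore, December 6 – December 31, 2003: 26 days → $130,000 × 3.45% × 26/365 = $319.4795
Total = $3,760.5616

$3,760.56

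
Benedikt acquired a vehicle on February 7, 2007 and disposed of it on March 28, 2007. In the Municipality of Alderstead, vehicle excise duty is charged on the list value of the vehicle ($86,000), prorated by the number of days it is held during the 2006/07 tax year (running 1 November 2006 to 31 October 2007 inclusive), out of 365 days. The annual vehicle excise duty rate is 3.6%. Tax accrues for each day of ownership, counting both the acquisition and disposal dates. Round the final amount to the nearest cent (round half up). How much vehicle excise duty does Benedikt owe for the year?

Days held (February 7 – March 28, 2007): 50 out of 365
Tax = $86,000 × 3.6% × 50/365 = $424.1096

$424.11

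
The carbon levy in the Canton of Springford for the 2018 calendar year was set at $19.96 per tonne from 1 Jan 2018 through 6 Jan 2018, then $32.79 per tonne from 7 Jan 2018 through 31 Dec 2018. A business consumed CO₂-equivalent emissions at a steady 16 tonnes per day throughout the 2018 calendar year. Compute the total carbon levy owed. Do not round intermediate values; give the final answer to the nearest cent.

$190,261.92

1 Jan – 6 Jan 2018: 6 days × 16 tonnes/day = 96 tonnes at $19.96/tonne → $1,916.16
7 Jan – 31 Dec 2018: 359 days × 16 tonnes/day = 5,744 tonnes at $32.79/tonne → $188,345.76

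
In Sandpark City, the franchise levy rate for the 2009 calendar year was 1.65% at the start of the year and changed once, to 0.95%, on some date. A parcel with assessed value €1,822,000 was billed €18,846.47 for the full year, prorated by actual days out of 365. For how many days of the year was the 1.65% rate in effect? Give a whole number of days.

Let d = days at the first rate; then 365 − d days at the second rate.
€1,822,000 × [1.65%·d + 0.95%·(365−d)] / 365 = €18,846.47
Solving gives d = 44, so the new rate took effect on 14 February 2009.

44 days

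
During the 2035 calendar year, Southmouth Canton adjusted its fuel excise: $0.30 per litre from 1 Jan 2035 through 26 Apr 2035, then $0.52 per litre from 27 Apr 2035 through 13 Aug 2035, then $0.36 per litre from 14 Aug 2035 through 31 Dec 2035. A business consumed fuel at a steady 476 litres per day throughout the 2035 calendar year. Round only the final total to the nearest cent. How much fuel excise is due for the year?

$67,534.88

1 Jan – 26 Apr 2035: 116 days × 476 litres/day = 55,216 litres at $0.30/litre → $16,564.80
27 Apr – 13 Aug 2035: 109 days × 476 litres/day = 51,884 litres at $0.52/litre → $26,979.68
14 Aug – 31 Dec 2035: 140 days × 476 litres/day = 66,640 litres at $0.36/litre → $23,990.40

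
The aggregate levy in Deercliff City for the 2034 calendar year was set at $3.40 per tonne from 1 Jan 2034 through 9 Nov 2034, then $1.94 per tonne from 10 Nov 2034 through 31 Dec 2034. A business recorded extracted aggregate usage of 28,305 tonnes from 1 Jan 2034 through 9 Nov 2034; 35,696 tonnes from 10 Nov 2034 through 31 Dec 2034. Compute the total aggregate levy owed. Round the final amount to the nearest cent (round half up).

$165,487.24

1 Jan – 9 Nov 2034: 28,305 tonnes at $3.40/tonne → $96,237.00
10 Nov – 31 Dec 2034: 35,696 tonnes at $1.94/tonne → $69,250.24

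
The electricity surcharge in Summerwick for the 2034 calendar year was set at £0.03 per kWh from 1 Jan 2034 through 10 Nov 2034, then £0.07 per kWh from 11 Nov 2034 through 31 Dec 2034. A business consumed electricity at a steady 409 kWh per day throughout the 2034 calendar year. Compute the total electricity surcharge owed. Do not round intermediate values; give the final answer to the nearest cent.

£5312.91

1 Jan – 10 Nov 2034: 314 days × 409 kWh/day = 128,426 kWh at £0.03/kWh → £3852.78
11 Nov – 31 Dec 2034: 51 days × 409 kWh/day = 20,859 kWh at £0.07/kWh → £1460.13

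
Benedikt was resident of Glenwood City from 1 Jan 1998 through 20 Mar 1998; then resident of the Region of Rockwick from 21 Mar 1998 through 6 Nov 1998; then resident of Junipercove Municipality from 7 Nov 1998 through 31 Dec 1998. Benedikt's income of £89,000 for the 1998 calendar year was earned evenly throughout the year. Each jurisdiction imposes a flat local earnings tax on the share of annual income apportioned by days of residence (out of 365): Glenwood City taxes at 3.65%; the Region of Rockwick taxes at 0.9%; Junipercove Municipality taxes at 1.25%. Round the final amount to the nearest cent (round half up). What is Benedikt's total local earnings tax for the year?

Glenwood City, 1 Jan – 20 Mar 1998: 79 days → £89,000 × 3.65% × 79/365 = £703.1000
The Region of Rockwick, 21 Mar – 6 Nov 1998: 231 days → £89,000 × 0.9% × 231/365 = £506.9342
Junipercove Municipality, 7 Nov – 31 Dec 1998: 55 days → £89,000 × 1.25% × 55/365 = £167.6370
Total = £1,377.6712

£1,377.67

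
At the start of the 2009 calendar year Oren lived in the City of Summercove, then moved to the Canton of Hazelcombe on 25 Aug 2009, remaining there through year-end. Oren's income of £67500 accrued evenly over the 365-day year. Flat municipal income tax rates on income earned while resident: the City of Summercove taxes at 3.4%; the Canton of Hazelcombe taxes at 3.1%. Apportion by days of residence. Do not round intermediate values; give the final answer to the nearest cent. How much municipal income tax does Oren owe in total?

The City of Summercove, 1 Jan – 24 Aug 2009: 236 days → £67500 × 3.4% × 236/365 = £1483.8904
The Canton of Hazelcombe, 25 Aug – 31 Dec 2009: 129 days → £67500 × 3.1% × 129/365 = £739.5411
Total = £2223.4315

£2223.43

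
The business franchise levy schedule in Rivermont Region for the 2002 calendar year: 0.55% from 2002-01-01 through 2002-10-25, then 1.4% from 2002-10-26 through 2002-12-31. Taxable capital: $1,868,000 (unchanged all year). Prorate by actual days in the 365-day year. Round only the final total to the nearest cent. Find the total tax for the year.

$13,188.59

2002-01-01 to 2002-10-25: 298 days at 0.55% → $1,868,000 × 0.55% × 298/365 = $8,388.0877
2002-10-26 to 2002-12-31: 67 days at 1.4% → $1,868,000 × 1.4% × 67/365 = $4,800.5041
Total = $13,188.5918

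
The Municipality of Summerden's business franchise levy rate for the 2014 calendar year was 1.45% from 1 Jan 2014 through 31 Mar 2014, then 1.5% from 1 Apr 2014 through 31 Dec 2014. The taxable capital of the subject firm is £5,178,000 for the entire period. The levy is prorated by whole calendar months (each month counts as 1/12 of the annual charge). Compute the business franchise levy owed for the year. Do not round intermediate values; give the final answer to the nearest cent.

£77,022.75

1 Jan – 31 Mar 2014: 3 months at 1.45% → £5,178,000 × 1.45% × 3/12 = £18,770.2500
1 Apr – 31 Dec 2014: 9 months at 1.5% → £5,178,000 × 1.5% × 9/12 = £58,252.5000
Total = £77,022.7500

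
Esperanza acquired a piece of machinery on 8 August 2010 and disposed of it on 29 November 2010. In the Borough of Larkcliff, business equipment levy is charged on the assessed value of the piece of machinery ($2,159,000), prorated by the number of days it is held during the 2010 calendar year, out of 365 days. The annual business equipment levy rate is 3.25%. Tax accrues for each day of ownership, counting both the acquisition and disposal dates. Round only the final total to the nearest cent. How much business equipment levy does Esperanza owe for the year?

Days held (8 August – 29 November 2010): 114 out of 365
Tax = $2,159,000 × 3.25% × 114/365 = $21,915.3288

$21,915.33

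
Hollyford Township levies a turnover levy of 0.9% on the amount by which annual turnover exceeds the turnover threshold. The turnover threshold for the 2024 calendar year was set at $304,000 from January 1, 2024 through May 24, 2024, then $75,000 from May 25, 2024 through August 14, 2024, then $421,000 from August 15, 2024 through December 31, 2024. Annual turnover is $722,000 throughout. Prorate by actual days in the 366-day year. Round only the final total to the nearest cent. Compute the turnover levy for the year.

January 1 – May 24, 2024: 145 days, exemption $304,000 → ($722,000 − $304,000) × 0.9% × 145/366 = $1,490.4098
May 25 – August 14, 2024: 82 days, exemption $75,000 → ($722,000 − $75,000) × 0.9% × 82/366 = $1,304.6066
August 15 – December 31, 2024: 139 days, exemption $421,000 → ($722,000 − $421,000) × 0.9% × 139/366 = $1,028.8279
Total = $3,823.8443

$3,823.84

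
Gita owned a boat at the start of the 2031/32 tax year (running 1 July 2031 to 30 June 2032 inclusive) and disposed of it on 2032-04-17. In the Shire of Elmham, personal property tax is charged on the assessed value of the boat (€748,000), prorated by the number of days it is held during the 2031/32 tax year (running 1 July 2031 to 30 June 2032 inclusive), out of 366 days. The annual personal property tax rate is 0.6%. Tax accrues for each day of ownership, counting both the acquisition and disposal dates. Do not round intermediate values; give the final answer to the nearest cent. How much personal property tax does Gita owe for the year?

€3,580.59

Days held (2031-07-01 to 2032-04-17): 292 out of 366
Tax = €748,000 × 0.6% × 292/366 = €3,580.5902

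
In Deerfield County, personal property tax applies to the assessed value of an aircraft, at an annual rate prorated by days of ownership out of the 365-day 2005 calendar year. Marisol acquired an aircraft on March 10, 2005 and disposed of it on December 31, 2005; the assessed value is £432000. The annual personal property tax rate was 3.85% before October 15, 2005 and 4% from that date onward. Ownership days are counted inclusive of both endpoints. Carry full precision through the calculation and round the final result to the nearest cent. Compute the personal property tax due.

March 10 – October 14, 2005: 219 days at 3.85% → £432000 × 3.85% × 219/365 = £9979.2000
October 15 – December 31, 2005: 78 days at 4% → £432000 × 4% × 78/365 = £3692.7123
Total = £13671.9123

£13671.91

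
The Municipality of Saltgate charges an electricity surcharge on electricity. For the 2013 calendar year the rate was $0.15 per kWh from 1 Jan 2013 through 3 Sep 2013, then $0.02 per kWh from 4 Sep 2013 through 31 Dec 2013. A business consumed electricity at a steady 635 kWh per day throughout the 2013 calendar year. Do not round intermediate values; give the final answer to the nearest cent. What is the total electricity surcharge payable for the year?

$24,942.80

1 Jan – 3 Sep 2013: 246 days × 635 kWh/day = 156,210 kWh at $0.15/kWh → $23,431.50
4 Sep – 31 Dec 2013: 119 days × 635 kWh/day = 75,565 kWh at $0.02/kWh → $1,511.30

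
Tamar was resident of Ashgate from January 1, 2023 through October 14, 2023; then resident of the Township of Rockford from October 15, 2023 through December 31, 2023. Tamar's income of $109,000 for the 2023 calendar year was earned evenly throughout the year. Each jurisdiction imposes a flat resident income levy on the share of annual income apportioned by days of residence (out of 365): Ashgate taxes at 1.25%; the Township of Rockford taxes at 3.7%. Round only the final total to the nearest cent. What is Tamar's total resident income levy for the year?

$1,933.18

Ashgate, January 1 – October 14, 2023: 287 days → $109,000 × 1.25% × 287/365 = $1,071.3356
The Township of Rockford, October 15 – December 31, 2023: 78 days → $109,000 × 3.7% × 78/365 = $861.8466
Total = $1,933.1822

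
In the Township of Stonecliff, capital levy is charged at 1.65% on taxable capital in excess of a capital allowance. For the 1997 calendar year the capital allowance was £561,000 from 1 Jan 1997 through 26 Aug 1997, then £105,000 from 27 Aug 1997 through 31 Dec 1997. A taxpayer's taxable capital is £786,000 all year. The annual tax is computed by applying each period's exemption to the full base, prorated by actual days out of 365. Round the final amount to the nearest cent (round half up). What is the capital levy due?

1 Jan – 26 Aug 1997: 238 days, exemption £561,000 → (£786,000 − £561,000) × 1.65% × 238/365 = £2,420.7534
27 Aug – 31 Dec 1997: 127 days, exemption £105,000 → (£786,000 − £105,000) × 1.65% × 127/365 = £3,909.6863
Total = £6,330.4397

£6,330.44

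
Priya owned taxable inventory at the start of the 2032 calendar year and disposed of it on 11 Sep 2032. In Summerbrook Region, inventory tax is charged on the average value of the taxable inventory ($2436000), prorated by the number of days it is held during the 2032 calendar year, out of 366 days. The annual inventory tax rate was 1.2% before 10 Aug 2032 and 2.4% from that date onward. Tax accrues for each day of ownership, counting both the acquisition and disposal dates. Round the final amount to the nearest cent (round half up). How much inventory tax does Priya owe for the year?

1 Jan – 9 Aug 2032: 222 days at 1.2% → $2436000 × 1.2% × 222/366 = $17730.8852
10 Aug – 11 Sep 2032: 33 days at 2.4% → $2436000 × 2.4% × 33/366 = $5271.3443
Total = $23002.2295

$23002.23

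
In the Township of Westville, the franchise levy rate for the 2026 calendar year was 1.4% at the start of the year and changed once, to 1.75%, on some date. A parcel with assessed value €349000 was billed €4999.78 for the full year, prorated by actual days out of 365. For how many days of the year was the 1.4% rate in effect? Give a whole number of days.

Let d = days at the first rate; then 365 − d days at the second rate.
€349000 × [1.4%·d + 1.75%·(365−d)] / 365 = €4999.78
Solving gives d = 331, so the new rate took effect on 28 Nov 2026.

331 days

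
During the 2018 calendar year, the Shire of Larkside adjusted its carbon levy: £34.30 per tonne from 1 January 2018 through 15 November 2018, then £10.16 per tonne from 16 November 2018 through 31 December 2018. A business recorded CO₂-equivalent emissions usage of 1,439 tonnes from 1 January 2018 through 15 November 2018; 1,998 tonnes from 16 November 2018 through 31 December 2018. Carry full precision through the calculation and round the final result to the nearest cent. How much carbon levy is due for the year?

£69657.38

1 January – 15 November 2018: 1,439 tonnes at £34.30/tonne → £49357.70
16 November – 31 December 2018: 1,998 tonnes at £10.16/tonne → £20299.68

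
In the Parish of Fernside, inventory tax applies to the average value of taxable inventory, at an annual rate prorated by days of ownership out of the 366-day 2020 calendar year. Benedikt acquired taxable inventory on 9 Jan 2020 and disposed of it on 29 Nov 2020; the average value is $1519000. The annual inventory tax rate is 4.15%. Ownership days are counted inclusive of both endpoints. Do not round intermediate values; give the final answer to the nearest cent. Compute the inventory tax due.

Days held (9 Jan – 29 Nov 2020): 326 out of 366
Tax = $1519000 × 4.15% × 326/366 = $56149.0464

$56149.05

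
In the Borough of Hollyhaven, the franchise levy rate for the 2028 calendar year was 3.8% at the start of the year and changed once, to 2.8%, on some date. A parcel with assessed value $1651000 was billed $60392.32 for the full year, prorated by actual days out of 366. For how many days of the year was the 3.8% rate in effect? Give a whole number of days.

314 days

Let d = days at the first rate; then 366 − d days at the second rate.
$1651000 × [3.8%·d + 2.8%·(366−d)] / 366 = $60392.32
Solving gives d = 314, so the new rate took effect on November 10, 2028.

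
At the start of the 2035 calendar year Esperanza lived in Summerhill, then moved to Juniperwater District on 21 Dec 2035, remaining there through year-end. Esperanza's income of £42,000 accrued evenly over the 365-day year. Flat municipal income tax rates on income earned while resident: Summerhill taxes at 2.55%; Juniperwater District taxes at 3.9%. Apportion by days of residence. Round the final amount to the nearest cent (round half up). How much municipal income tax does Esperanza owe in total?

Summerhill, 1 Jan – 20 Dec 2035: 354 days → £42,000 × 2.55% × 354/365 = £1,038.7233
Juniperwater District, 21 Dec – 31 Dec 2035: 11 days → £42,000 × 3.9% × 11/365 = £49.3644
Total = £1,088.0877

£1,088.09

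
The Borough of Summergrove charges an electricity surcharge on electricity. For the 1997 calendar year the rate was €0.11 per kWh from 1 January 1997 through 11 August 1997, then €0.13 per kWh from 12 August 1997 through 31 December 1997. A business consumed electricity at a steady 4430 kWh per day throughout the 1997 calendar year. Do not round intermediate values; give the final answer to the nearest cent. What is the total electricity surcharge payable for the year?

1 January – 11 August 1997: 223 days × 4430 kWh/day = 987,890 kWh at €0.11/kWh → €108,667.90
12 August – 31 December 1997: 142 days × 4430 kWh/day = 629,060 kWh at €0.13/kWh → €81,777.80

€190,445.70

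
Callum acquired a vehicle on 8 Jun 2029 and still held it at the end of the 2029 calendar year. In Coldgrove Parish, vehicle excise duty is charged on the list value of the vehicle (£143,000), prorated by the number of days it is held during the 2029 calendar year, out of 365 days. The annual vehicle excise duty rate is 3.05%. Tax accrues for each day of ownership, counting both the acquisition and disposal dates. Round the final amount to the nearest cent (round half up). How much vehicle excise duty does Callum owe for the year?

£2,473.51

Days held (8 Jun – 31 Dec 2029): 207 out of 365
Tax = £143,000 × 3.05% × 207/365 = £2,473.5082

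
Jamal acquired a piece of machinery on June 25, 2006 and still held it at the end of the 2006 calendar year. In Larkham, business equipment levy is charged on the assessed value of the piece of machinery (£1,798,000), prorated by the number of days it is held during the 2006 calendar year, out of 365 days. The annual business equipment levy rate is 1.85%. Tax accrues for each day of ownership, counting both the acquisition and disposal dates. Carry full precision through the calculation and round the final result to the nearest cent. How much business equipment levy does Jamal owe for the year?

Days held (June 25 – December 31, 2006): 190 out of 365
Tax = £1,798,000 × 1.85% × 190/365 = £17,314.9863

£17,314.99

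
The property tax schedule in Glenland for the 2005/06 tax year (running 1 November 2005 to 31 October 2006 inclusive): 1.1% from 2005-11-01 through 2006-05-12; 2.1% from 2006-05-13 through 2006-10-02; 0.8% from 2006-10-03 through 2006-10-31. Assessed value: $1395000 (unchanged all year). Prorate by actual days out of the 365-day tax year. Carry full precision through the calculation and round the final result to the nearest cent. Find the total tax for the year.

2005-11-01 to 2006-05-12: 193 days at 1.1% → $1395000 × 1.1% × 193/365 = $8113.9315
2006-05-13 to 2006-10-02: 143 days at 2.1% → $1395000 × 2.1% × 143/365 = $11477.2192
2006-10-03 to 2006-10-31: 29 days at 0.8% → $1395000 × 0.8% × 29/365 = $886.6849
Total = $20477.8356

$20477.84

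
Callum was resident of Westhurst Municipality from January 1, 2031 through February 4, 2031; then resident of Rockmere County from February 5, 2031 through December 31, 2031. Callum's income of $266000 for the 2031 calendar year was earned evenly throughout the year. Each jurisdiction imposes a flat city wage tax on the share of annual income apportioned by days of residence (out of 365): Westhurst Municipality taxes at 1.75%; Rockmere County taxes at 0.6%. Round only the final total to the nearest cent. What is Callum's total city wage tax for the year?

Westhurst Municipality, January 1 – February 4, 2031: 35 days → $266000 × 1.75% × 35/365 = $446.3699
Rockmere County, February 5 – December 31, 2031: 330 days → $266000 × 0.6% × 330/365 = $1442.9589
Total = $1889.3288

$1889.33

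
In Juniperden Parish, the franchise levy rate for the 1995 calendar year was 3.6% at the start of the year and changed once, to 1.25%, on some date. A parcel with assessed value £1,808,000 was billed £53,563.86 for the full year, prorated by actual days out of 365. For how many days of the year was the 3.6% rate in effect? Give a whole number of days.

Let d = days at the first rate; then 365 − d days at the second rate.
£1,808,000 × [3.6%·d + 1.25%·(365−d)] / 365 = £53,563.86
Solving gives d = 266, so the new rate took effect on 24 September 1995.

266 days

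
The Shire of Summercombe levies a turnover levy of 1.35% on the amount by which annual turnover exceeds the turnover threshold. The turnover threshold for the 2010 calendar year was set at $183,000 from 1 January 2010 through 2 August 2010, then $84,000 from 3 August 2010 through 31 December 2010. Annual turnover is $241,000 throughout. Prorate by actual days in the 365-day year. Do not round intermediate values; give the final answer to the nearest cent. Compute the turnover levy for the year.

$1,335.91

1 January – 2 August 2010: 214 days, exemption $183,000 → ($241,000 − $183,000) × 1.35% × 214/365 = $459.0740
3 August – 31 December 2010: 151 days, exemption $84,000 → ($241,000 − $84,000) × 1.35% × 151/365 = $876.8342
Total = $1,335.9082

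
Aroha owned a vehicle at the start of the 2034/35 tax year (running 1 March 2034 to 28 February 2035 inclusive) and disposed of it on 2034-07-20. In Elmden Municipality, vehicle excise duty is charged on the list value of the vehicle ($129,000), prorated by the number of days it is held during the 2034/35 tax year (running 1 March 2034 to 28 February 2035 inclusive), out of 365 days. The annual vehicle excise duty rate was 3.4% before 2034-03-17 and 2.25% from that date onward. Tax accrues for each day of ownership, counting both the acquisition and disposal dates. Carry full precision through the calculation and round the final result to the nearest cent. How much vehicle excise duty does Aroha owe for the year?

2034-03-01 to 2034-03-16: 16 days at 3.4% → $129,000 × 3.4% × 16/365 = $192.2630
2034-03-17 to 2034-07-20: 126 days at 2.25% → $129,000 × 2.25% × 126/365 = $1,001.9589
Total = $1,194.2219

$1,194.22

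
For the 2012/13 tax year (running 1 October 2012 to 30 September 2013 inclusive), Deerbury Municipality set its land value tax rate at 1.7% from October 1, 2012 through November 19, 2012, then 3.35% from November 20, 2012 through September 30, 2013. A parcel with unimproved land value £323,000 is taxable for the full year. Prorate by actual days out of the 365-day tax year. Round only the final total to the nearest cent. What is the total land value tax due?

£10,090.43

October 1 – November 19, 2012: 50 days at 1.7% → £323,000 × 1.7% × 50/365 = £752.1918
November 20, 2012 – September 30, 2013: 315 days at 3.35% → £323,000 × 3.35% × 315/365 = £9,338.2397
Total = £10,090.4315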